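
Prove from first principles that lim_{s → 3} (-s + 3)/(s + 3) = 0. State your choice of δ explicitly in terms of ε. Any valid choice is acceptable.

δ = min(3, 3ε)

Fix ε > 0. We want δ > 0 with 0 < |s − 3| < δ ⇒ |(-s + 3)/(s + 3) − 0| < ε.
Combining over a common denominator, (-s + 3)/(s + 3) − 0 = [(-s + 3)·6 − 0·(s + 3)] / [6·(s + 3)] = -6(s − 3) / (6(s + 3)).
So |(-s + 3)/(s + 3) − 0| = 6|s − 3| / (6·|s + 3|).
Require δ ≤ 3, so |s + 3| ≥ |6| − |s − 3| > 6 − 3 = 3.
Hence |(-s + 3)/(s + 3) − 0| < 6|s − 3|/(6·3) = (1/3)|s − 3|, which is < ε once |s − 3| < 3ε.
Take δ = min(3, 3ε). Then 0 < |s − 3| < δ forces both bounds, so |(-s + 3)/(s + 3) − 0| < ε.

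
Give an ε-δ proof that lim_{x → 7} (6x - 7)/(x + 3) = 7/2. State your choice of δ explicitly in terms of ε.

Fix ε > 0. We want δ > 0 with 0 < |x − 7| < δ ⇒ |(6x - 7)/(x + 3) − (7/2)| < ε.
Combining over a common denominator, (6x - 7)/(x + 3) − (7/2) = [(6x - 7)·10 − 35·(x + 3)] / [10·(x + 3)] = 25(x − 7) / (10(x + 3)).
So |(6x - 7)/(x + 3) − (7/2)| = 25|x − 7| / (10·|x + 3|).
Restrict δ ≤ 5. Then |x − 7| < 5 gives |x + 3| = |(x − 7) + 10| ≥ 10 − 5 = 5.
Hence |(6x - 7)/(x + 3) − (7/2)| < 25|x − 7|/(10·5) = (1/2)|x − 7|, which is < ε once |x − 7| < 2ε.
Take δ = min(5, 2ε). Then 0 < |x − 7| < δ forces both bounds, so |(6x - 7)/(x + 3) − (7/2)| < ε.

δ = min(5, 2ε)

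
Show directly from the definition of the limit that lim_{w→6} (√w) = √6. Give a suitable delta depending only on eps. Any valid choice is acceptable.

delta = min(6, √6·eps)

Let eps > 0. We want delta > 0 such that 0 < |w − 6| < delta implies |√w − √6| < eps.
Multiplying by the conjugate, |√w − √6| = |w − 6|/(√w + √6).
Restrict delta ≤ 6 so that |w − 6| < 6 forces w > 0, and then √w + √6 > √6.
Hence |√w − √6| < |w − 6|/√6, which is < eps once |w − 6| < √6·eps.
Take delta = min(6, √6·eps). If 0 < |w − 6| < delta then w > 0 and |√w − √6| < |w − 6|/√6 < eps.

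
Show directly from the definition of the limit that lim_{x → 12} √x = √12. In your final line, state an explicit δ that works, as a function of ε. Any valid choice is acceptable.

Let ε > 0. We want δ > 0 such that 0 < |x − 12| < δ implies |√x − √12| < ε.
Rationalise: √x − √12 = (x − 12)/(√x + √12), so |√x − √12| = |x − 12|/(√x + √12).
Restrict δ ≤ 12 so that |x − 12| < 12 forces x > 0, and then √x + √12 > √12.
Hence |√x − √12| < |x − 12|/√12, which is < ε once |x − 12| < √12·ε.
Take δ = min(12, √12·ε). If 0 < |x − 12| < δ then x > 0 and |√x − √12| < |x − 12|/√12 < ε.

δ = min(12, √12·ε)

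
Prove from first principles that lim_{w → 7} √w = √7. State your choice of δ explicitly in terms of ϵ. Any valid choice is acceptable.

δ = min(7, √7·ϵ)

Let ϵ > 0 be given. We want δ > 0 such that 0 < |w − 7| < δ implies |√w − √7| < ϵ.
Rationalise: √w − √7 = (w − 7)/(√w + √7), so |√w − √7| = |w − 7|/(√w + √7).
Restrict δ ≤ 7 so that |w − 7| < 7 forces w > 0, and then √w + √7 > √7.
Hence |√w − √7| < |w − 7|/√7, which is < ϵ once |w − 7| < √7·ϵ.
Take δ = min(7, √7·ϵ). If 0 < |w − 7| < δ then w > 0 and |√w − √7| < |w − 7|/√7 < ϵ.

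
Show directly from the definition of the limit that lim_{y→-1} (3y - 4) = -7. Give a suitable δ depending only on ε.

δ = ε/3

Fix ε > 0. We need δ > 0 so that 0 < |y + 1| < δ implies |(3y - 4) + 7| < ε.
|(3y - 4) + 7| = |3y + 3| = 3|y + 1|.
Thus it suffices that |y + 1| < ε/3.
Take δ = ε/3. If 0 < |y + 1| < δ then |(3y - 4) + 7| = 3|y + 1| < 3·(ε/3) = ε.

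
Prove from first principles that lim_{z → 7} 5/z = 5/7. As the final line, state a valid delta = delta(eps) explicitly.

delta = min(7/2, (49/10)eps)

Suppose eps > 0. We seek delta > 0 such that 0 < |z − 7| < delta implies |5/z − (5/7)| < eps.
|5/z − (5/7)| = 5·|7 − z|/(7·|z|) = 5|z − 7|/(7|z|).
Require delta ≤ 7/2 so that |z| > 7 − 7/2 = 7/2, hence 7|z| > 49/2.
Then |5/z − (5/7)| < 5|z − 7|/(49/2), which is < eps when |z − 7| < (49/10)eps.
Take delta = min(7/2, (49/10)eps). Then 0 < |z − 7| < delta gives both |z − 7| < 7/2 and |z − 7| < (49/10)eps, so |5/z − (5/7)| < eps.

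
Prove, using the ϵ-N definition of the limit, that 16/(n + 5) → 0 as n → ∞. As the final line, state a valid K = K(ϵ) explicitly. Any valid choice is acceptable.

K = 16/ϵ

Let ϵ > 0 be given. For n ≥ 1, |16/(n + 5) − 0| = 16/(n + 5) ≤ 16/n.
We need 16/n < ϵ, i.e. n > 16/ϵ.
Take K = 16/ϵ. If n > K then |16/(n + 5)| ≤ 16/n < ϵ.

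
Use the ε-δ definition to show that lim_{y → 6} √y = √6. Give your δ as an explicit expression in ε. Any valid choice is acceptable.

Fix ε > 0. We want δ > 0 such that 0 < |y − 6| < δ implies |√y − √6| < ε.
Rationalise: √y − √6 = (y − 6)/(√y + √6), so |√y − √6| = |y − 6|/(√y + √6).
Restrict δ ≤ 6 so that |y − 6| < 6 forces y > 0, and then √y + √6 > √6.
Hence |√y − √6| < |y − 6|/√6, which is < ε once |y − 6| < √6·ε.
Take δ = min(6, √6·ε). If 0 < |y − 6| < δ then y > 0 and |√y − √6| < |y − 6|/√6 < ε.

δ = min(6, √6·ε)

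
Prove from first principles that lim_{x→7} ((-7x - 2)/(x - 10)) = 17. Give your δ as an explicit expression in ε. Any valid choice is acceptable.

Suppose ε > 0. We want δ > 0 with 0 < |x − 7| < δ ⇒ |(-7x - 2)/(x - 10) − 17| < ε.
Combining over a common denominator, (-7x - 2)/(x - 10) − 17 = [(-7x - 2)·(-3) − (-51)·(x - 10)] / [(-3)·(x - 10)] = 72(x − 7) / ((-3)(x - 10)).
So |(-7x - 2)/(x - 10) − 17| = 72|x − 7| / (3·|x − 10|).
Require δ ≤ 3/2, so |x − 10| ≥ |-3| − |x − 7| > 3 − 3/2 = 3/2.
Hence |(-7x - 2)/(x - 10) − 17| < 72|x − 7|/(3·(3/2)) = 16|x − 7|, which is < ε once |x − 7| < (1/16)ε.
Take δ = min(3/2, (1/16)ε). Then 0 < |x − 7| < δ forces both bounds, so |(-7x - 2)/(x - 10) − 17| < ε.

δ = min(3/2, (1/16)ε)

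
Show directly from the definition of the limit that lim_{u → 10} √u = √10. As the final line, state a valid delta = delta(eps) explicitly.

delta = min(10, √10·eps)

Let eps > 0 be given. We want delta > 0 such that 0 < |u − 10| < delta implies |√u − √10| < eps.
Multiplying by the conjugate, |√u − √10| = |u − 10|/(√u + √10).
Restrict delta ≤ 10 so that |u − 10| < 10 forces u > 0, and then √u + √10 > √10.
Hence |√u − √10| < |u − 10|/√10, which is < eps once |u − 10| < √10·eps.
Take delta = min(10, √10·eps). If 0 < |u − 10| < delta then u > 0 and |√u − √10| < |u − 10|/√10 < eps.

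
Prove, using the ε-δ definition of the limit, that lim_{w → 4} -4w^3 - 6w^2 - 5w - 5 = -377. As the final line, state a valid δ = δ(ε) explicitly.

Let ε > 0. We want δ > 0 such that 0 < |w − 4| < δ implies |(-4w^3 - 6w^2 - 5w - 5) + 377| < ε.
(-4w^3 - 6w^2 - 5w - 5) + 377 = -4w^3 - 6w^2 - 5w + 372 = (w − 4)(-4w^2 - 22w - 93).
So |(-4w^3 - 6w^2 - 5w - 5) + 377| = |w − 4|·|-4w^2 - 22w - 93|.
Require δ ≤ 1. Then |w − 4| < 1 gives |w| < 5, and by the triangle inequality |-4w^2 - 22w - 93| ≤ 4·5^2 + 22·5 + 93 = 303.
Hence |(-4w^3 - 6w^2 - 5w - 5) + 377| ≤ 303|w − 4| < ε provided |w − 4| < ε/303.
Take δ = min(1, ε/303). Then 0 < |w − 4| < δ gives both |w − 4| < 1 and |w − 4| < ε/303, so |(-4w^3 - 6w^2 - 5w - 5) + 377| < ε.

δ = min(1, ε/303)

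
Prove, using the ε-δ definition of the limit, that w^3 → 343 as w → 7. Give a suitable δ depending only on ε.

δ = min(1, ε/169)

Fix ε > 0. We seek δ > 0 with 0 < |w − 7| < δ ⇒ |w^3 − 343| < ε.
Factor: w^3 − 343 = (w − 7)(w^2 + 7w + 49), so |w^3 − 343| = |w − 7|·|w^2 + 7w + 49|.
Impose δ ≤ 1 so that |w| < 8; then |w^2 + 7w + 49| ≤ 169.
Hence |w^3 − 343| ≤ 169|w − 7|, which is < ε once |w − 7| < ε/169.
Take δ = min(1, ε/169). If 0 < |w − 7| < δ then both bounds hold and |w^3 − 343| ≤ 169|w − 7| < 169·(ε/169) = ε.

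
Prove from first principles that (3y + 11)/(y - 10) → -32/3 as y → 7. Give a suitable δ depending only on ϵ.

Let ϵ > 0 be given. We want δ > 0 with 0 < |y − 7| < δ ⇒ |(3y + 11)/(y - 10) + 32/3| < ϵ.
Combining over a common denominator, (3y + 11)/(y - 10) + 32/3 = [(3y + 11)·(-3) − 32·(y - 10)] / [(-3)·(y - 10)] = -41(y − 7) / ((-3)(y - 10)).
So |(3y + 11)/(y - 10) + 32/3| = 41|y − 7| / (3·|y − 10|).
Require δ ≤ 3/2, so |y − 10| ≥ |-3| − |y − 7| > 3 − 3/2 = 3/2.
Hence |(3y + 11)/(y - 10) + 32/3| < 41|y − 7|/(3·(3/2)) = (82/9)|y − 7|, which is < ϵ once |y − 7| < (9/82)ϵ.
Take δ = min(3/2, (9/82)ϵ). Then 0 < |y − 7| < δ forces both bounds, so |(3y + 11)/(y - 10) + 32/3| < ϵ.

δ = min(3/2, (9/82)ϵ)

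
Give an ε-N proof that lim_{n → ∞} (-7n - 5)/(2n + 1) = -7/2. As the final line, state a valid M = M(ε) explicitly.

M = (3/4)/ε

Let ε > 0 be given. For n ≥ 1, |(-7n - 5)/(2n + 1) + 7/2| = |-3|/(2(2n + 1)) = 3/(2(2n + 1)).
Since 2n + 1 ≥ 2n for n ≥ 1, this is ≤ 3/(2·2n) = (3/4)/n.
So |(-7n - 5)/(2n + 1) + 7/2| < ε whenever n > (3/4)/ε.
Take M = (3/4)/ε. If n > M then |(-7n - 5)/(2n + 1) + 7/2| ≤ (3/4)/n < ε.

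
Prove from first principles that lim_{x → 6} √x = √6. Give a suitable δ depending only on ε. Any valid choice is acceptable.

Let ε > 0. We want δ > 0 such that 0 < |x − 6| < δ implies |√x − √6| < ε.
Multiplying by the conjugate, |√x − √6| = |x − 6|/(√x + √6).
Restrict δ ≤ 6 so that |x − 6| < 6 forces x > 0, and then √x + √6 > √6.
Hence |√x − √6| < |x − 6|/√6, which is < ε once |x − 6| < √6·ε.
Take δ = min(6, √6·ε). If 0 < |x − 6| < δ then x > 0 and |√x − √6| < |x − 6|/√6 < ε.

δ = min(6, √6·ε)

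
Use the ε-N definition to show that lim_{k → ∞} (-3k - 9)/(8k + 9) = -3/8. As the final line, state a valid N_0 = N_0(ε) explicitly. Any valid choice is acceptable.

Let ε > 0. For k ≥ 1, |(-3k - 9)/(8k + 9) + 3/8| = |-45|/(8(8k + 9)) = 45/(8(8k + 9)).
Since 8k + 9 ≥ 8k for k ≥ 1, this is ≤ 45/(8·8k) = (45/64)/k.
So |(-3k - 9)/(8k + 9) + 3/8| < ε whenever k > (45/64)/ε.
Take N_0 = (45/64)/ε. If k > N_0 then |(-3k - 9)/(8k + 9) + 3/8| ≤ (45/64)/k < ε.

N_0 = (45/64)/ε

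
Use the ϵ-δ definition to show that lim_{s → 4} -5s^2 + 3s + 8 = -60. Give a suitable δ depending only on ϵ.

δ = min(2, ϵ/47)

Let ϵ > 0. We want δ > 0 such that 0 < |s − 4| < δ implies |(-5s^2 + 3s + 8) + 60| < ϵ.
(-5s^2 + 3s + 8) + 60 = -5s^2 + 3s + 68 = (s − 4)(-5s - 17).
So |(-5s^2 + 3s + 8) + 60| = |s − 4|·|-5s - 17|.
Require δ ≤ 2. Then |s − 4| < 2 gives |s| < 6, and by the triangle inequality |-5s - 17| ≤ 5·6 + 17 = 47.
Hence |(-5s^2 + 3s + 8) + 60| ≤ 47|s − 4| < ϵ provided |s − 4| < ϵ/47.
Take δ = min(2, ϵ/47). Then 0 < |s − 4| < δ gives both |s − 4| < 2 and |s − 4| < ϵ/47, so |(-5s^2 + 3s + 8) + 60| < ϵ.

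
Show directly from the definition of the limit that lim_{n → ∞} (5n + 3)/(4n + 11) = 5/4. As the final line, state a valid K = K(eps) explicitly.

Let eps > 0 be given. For n ≥ 1, |(5n + 3)/(4n + 11) − (5/4)| = |-43|/(4(4n + 11)) = 43/(4(4n + 11)).
Since 4n + 11 ≥ 4n for n ≥ 1, this is ≤ 43/(4·4n) = (43/16)/n.
So |(5n + 3)/(4n + 11) − (5/4)| < eps whenever n > (43/16)/eps.
Take K = (43/16)/eps. If n > K then |(5n + 3)/(4n + 11) − (5/4)| ≤ (43/16)/n < eps.

K = (43/16)/eps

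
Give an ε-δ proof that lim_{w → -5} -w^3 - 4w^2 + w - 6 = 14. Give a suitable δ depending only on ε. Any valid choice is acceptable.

Suppose ε > 0. We want δ > 0 such that 0 < |w + 5| < δ implies |(-w^3 - 4w^2 + w - 6) − 14| < ε.
(-w^3 - 4w^2 + w - 6) − 14 = -w^3 - 4w^2 + w - 20 = (w + 5)(-w^2 + w - 4).
So |(-w^3 - 4w^2 + w - 6) − 14| = |w + 5|·|-w^2 + w - 4|.
Require δ ≤ 1. Then |w + 5| < 1 gives |w| < 6, and by the triangle inequality |-w^2 + w - 4| ≤ 6^2 + 6 + 4 = 46.
Hence |(-w^3 - 4w^2 + w - 6) − 14| ≤ 46|w + 5| < ε provided |w + 5| < ε/46.
Choosing δ = min(1, ε/46) ensures both conditions, hence |(-w^3 - 4w^2 + w - 6) − 14| < ε.

δ = min(1, ε/46)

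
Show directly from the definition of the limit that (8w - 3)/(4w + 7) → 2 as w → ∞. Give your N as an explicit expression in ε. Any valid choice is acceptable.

Suppose ε > 0. We seek N > 0 such that w > N implies |(8w - 3)/(4w + 7) − 2| < ε.
(8w - 3)/(4w + 7) − 2 = (4(8w - 3) − 8(4w + 7)) / (4(4w + 7)) = -68/(4(4w + 7)).
For w > 0 we have 4w + 7 > 4w, so |(8w - 3)/(4w + 7) − 2| = 68/(4(4w + 7)) < 68/(4·4w) = (17/4)/w.
Thus |(8w - 3)/(4w + 7) − 2| < ε whenever w > (17/4)/ε.
Take N = (17/4)/ε. If w > N then |(8w - 3)/(4w + 7) − 2| < (17/4)/w < ε.

N = (17/4)/ε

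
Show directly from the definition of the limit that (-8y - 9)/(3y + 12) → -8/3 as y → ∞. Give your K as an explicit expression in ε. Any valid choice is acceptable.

Let ε > 0 be given. We seek K > 0 such that y > K implies |(-8y - 9)/(3y + 12) + 8/3| < ε.
(-8y - 9)/(3y + 12) + 8/3 = (3(-8y - 9) − (-8)(3y + 12)) / (3(3y + 12)) = 69/(3(3y + 12)).
For y > 0 we have 3y + 12 > 3y, so |(-8y - 9)/(3y + 12) + 8/3| = 69/(3(3y + 12)) < 69/(3·3y) = (23/3)/y.
Thus |(-8y - 9)/(3y + 12) + 8/3| < ε whenever y > (23/3)/ε.
Take K = (23/3)/ε. If y > K then |(-8y - 9)/(3y + 12) + 8/3| < (23/3)/y < ε.

K = (23/3)/ε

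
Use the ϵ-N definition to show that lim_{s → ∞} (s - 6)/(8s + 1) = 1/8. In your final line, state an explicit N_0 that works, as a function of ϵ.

N_0 = (49/64)/ϵ

Let ϵ > 0 be given. We seek N_0 > 0 such that s > N_0 implies |(s - 6)/(8s + 1) − (1/8)| < ϵ.
(s - 6)/(8s + 1) − (1/8) = (8(s - 6) − (8s + 1)) / (8(8s + 1)) = -49/(8(8s + 1)).
For s > 0 we have 8s + 1 > 8s, so |(s - 6)/(8s + 1) − (1/8)| = 49/(8(8s + 1)) < 49/(8·8s) = (49/64)/s.
Thus |(s - 6)/(8s + 1) − (1/8)| < ϵ whenever s > (49/64)/ϵ.
Take N_0 = (49/64)/ϵ. If s > N_0 then |(s - 6)/(8s + 1) − (1/8)| < (49/64)/s < ϵ.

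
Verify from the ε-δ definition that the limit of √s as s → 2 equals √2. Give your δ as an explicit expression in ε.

δ = min(2, √2·ε)

Fix ε > 0. We want δ > 0 such that 0 < |s − 2| < δ implies |√s − √2| < ε.
Multiplying by the conjugate, |√s − √2| = |s − 2|/(√s + √2).
Restrict δ ≤ 2 so that |s − 2| < 2 forces s > 0, and then √s + √2 > √2.
Hence |√s − √2| < |s − 2|/√2, which is < ε once |s − 2| < √2·ε.
Take δ = min(2, √2·ε). If 0 < |s − 2| < δ then s > 0 and |√s − √2| < |s − 2|/√2 < ε.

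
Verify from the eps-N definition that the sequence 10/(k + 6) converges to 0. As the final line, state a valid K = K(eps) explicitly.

K = 10/eps

Fix eps > 0. For k ≥ 1, |10/(k + 6) − 0| = 10/(k + 6) ≤ 10/k.
We need 10/k < eps, i.e. k > 10/eps.
Take K = 10/eps. If k > K then |10/(k + 6)| ≤ 10/k < eps.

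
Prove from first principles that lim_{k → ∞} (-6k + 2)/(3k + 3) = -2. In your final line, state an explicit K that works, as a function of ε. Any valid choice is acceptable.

Fix ε > 0. For k ≥ 1, |(-6k + 2)/(3k + 3) + 2| = |24|/(3(3k + 3)) = 24/(3(3k + 3)).
Since 3k + 3 ≥ 3k for k ≥ 1, this is ≤ 24/(3·3k) = (8/3)/k.
So |(-6k + 2)/(3k + 3) + 2| < ε whenever k > (8/3)/ε.
Take K = (8/3)/ε. If k > K then |(-6k + 2)/(3k + 3) + 2| ≤ (8/3)/k < ε.

K = (8/3)/ε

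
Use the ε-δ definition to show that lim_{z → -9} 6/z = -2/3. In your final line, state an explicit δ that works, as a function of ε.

Suppose ε > 0. We seek δ > 0 such that 0 < |z + 9| < δ implies |6/z + 2/3| < ε.
|6/z + 2/3| = 6·|-9 − z|/(9·|z|) = 6|z + 9|/(9|z|).
Require δ ≤ 9/2 so that |z| > 9 − 9/2 = 9/2, hence 9|z| > 81/2.
Then |6/z + 2/3| < 6|z + 9|/(81/2), which is < ε when |z + 9| < (27/4)ε.
Take δ = min(9/2, (27/4)ε). Then 0 < |z + 9| < δ gives both |z + 9| < 9/2 and |z + 9| < (27/4)ε, so |6/z + 2/3| < ε.

δ = min(9/2, (27/4)ε)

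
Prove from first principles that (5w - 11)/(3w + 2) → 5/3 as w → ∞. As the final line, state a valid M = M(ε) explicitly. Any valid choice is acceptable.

M = (43/9)/ε

Suppose ε > 0. We seek M > 0 such that w > M implies |(5w - 11)/(3w + 2) − (5/3)| < ε.
(5w - 11)/(3w + 2) − (5/3) = (3(5w - 11) − 5(3w + 2)) / (3(3w + 2)) = -43/(3(3w + 2)).
For w > 0 we have 3w + 2 > 3w, so |(5w - 11)/(3w + 2) − (5/3)| = 43/(3(3w + 2)) < 43/(3·3w) = (43/9)/w.
Thus |(5w - 11)/(3w + 2) − (5/3)| < ε whenever w > (43/9)/ε.
Take M = (43/9)/ε. If w > M then |(5w - 11)/(3w + 2) − (5/3)| < (43/9)/w < ε.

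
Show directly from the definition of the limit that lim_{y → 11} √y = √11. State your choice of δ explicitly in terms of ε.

δ = min(11, √11·ε)

Suppose ε > 0. We want δ > 0 such that 0 < |y − 11| < δ implies |√y − √11| < ε.
Multiplying by the conjugate, |√y − √11| = |y − 11|/(√y + √11).
Restrict δ ≤ 11 so that |y − 11| < 11 forces y > 0, and then √y + √11 > √11.
Hence |√y − √11| < |y − 11|/√11, which is < ε once |y − 11| < √11·ε.
Take δ = min(11, √11·ε). If 0 < |y − 11| < δ then y > 0 and |√y − √11| < |y − 11|/√11 < ε.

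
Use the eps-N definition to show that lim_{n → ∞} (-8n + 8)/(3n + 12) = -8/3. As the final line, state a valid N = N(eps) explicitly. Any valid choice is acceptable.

Fix eps > 0. For n ≥ 1, |(-8n + 8)/(3n + 12) + 8/3| = |120|/(3(3n + 12)) = 120/(3(3n + 12)).
Since 3n + 12 ≥ 3n for n ≥ 1, this is ≤ 120/(3·3n) = (40/3)/n.
So |(-8n + 8)/(3n + 12) + 8/3| < eps whenever n > (40/3)/eps.
Take N = (40/3)/eps. If n > N then |(-8n + 8)/(3n + 12) + 8/3| ≤ (40/3)/n < eps.

N = (40/3)/eps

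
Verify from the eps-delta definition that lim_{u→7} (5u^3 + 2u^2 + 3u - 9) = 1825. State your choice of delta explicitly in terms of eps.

delta = min(1, eps/878)

Let eps > 0. We want delta > 0 such that 0 < |u − 7| < delta implies |(5u^3 + 2u^2 + 3u - 9) − 1825| < eps.
(5u^3 + 2u^2 + 3u - 9) − 1825 = 5u^3 + 2u^2 + 3u - 1834 = (u − 7)(5u^2 + 37u + 262).
So |(5u^3 + 2u^2 + 3u - 9) − 1825| = |u − 7|·|5u^2 + 37u + 262|.
Assume first that |u − 7| < 1, so |u| < 8. Then |5u^2 + 37u + 262| ≤ 5·8^2 + 37·8 + 262 = 878.
Hence |(5u^3 + 2u^2 + 3u - 9) − 1825| ≤ 878|u − 7| < eps provided |u − 7| < eps/878.
Choosing delta = min(1, eps/878) ensures both conditions, hence |(5u^3 + 2u^2 + 3u - 9) − 1825| < eps.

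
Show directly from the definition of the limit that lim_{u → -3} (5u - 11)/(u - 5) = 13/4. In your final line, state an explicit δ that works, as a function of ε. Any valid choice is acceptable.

Let ε > 0 be given. We want δ > 0 with 0 < |u + 3| < δ ⇒ |(5u - 11)/(u - 5) − (13/4)| < ε.
Combining over a common denominator, (5u - 11)/(u - 5) − (13/4) = [(5u - 11)·(-8) − (-26)·(u - 5)] / [(-8)·(u - 5)] = -14(u + 3) / ((-8)(u - 5)).
So |(5u - 11)/(u - 5) − (13/4)| = 14|u + 3| / (8·|u − 5|).
Restrict δ ≤ 4. Then |u + 3| < 4 gives |u − 5| = |(u + 3) + (-8)| ≥ 8 − 4 = 4.
Hence |(5u - 11)/(u - 5) − (13/4)| < 14|u + 3|/(8·4) = (7/16)|u + 3|, which is < ε once |u + 3| < (16/7)ε.
Take δ = min(4, (16/7)ε). Then 0 < |u + 3| < δ forces both bounds, so |(5u - 11)/(u - 5) − (13/4)| < ε.

δ = min(4, (16/7)ε)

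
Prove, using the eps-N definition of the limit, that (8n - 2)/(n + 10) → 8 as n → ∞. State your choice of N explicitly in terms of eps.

N = 82/eps

Let eps > 0. For n ≥ 1, |(8n - 2)/(n + 10) − 8| = |-82|/((n + 10)) = 82/((n + 10)).
Since n + 10 ≥ n for n ≥ 1, this is ≤ 82/(n) = 82/n.
So |(8n - 2)/(n + 10) − 8| < eps whenever n > 82/eps.
Take N = 82/eps. If n > N then |(8n - 2)/(n + 10) − 8| ≤ 82/n < eps.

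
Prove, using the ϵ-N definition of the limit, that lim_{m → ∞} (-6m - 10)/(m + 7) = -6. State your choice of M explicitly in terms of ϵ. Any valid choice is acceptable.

M = 32/ϵ

Let ϵ > 0. For m ≥ 1, |(-6m - 10)/(m + 7) + 6| = |32|/((m + 7)) = 32/((m + 7)).
Since m + 7 ≥ m for m ≥ 1, this is ≤ 32/(m) = 32/m.
So |(-6m - 10)/(m + 7) + 6| < ϵ whenever m > 32/ϵ.
Take M = 32/ϵ. If m > M then |(-6m - 10)/(m + 7) + 6| ≤ 32/m < ϵ.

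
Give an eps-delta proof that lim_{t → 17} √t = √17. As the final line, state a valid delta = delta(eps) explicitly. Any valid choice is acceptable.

delta = min(17, √17·eps)

Let eps > 0. We want delta > 0 such that 0 < |t − 17| < delta implies |√t − √17| < eps.
Multiplying by the conjugate, |√t − √17| = |t − 17|/(√t + √17).
Restrict delta ≤ 17 so that |t − 17| < 17 forces t > 0, and then √t + √17 > √17.
Hence |√t − √17| < |t − 17|/√17, which is < eps once |t − 17| < √17·eps.
Take delta = min(17, √17·eps). If 0 < |t − 17| < delta then t > 0 and |√t − √17| < |t − 17|/√17 < eps.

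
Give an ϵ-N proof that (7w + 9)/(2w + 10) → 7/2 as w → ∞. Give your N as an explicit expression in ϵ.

Fix ϵ > 0. We seek N > 0 such that w > N implies |(7w + 9)/(2w + 10) − (7/2)| < ϵ.
(7w + 9)/(2w + 10) − (7/2) = (2(7w + 9) − 7(2w + 10)) / (2(2w + 10)) = -52/(2(2w + 10)).
For w > 0 we have 2w + 10 > 2w, so |(7w + 9)/(2w + 10) − (7/2)| = 52/(2(2w + 10)) < 52/(2·2w) = 13/w.
Thus |(7w + 9)/(2w + 10) − (7/2)| < ϵ whenever w > 13/ϵ.
Take N = 13/ϵ. If w > N then |(7w + 9)/(2w + 10) − (7/2)| < 13/w < ϵ.

N = 13/ϵ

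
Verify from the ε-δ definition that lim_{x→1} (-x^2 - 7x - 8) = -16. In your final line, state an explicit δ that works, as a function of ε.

δ = min(1, ε/10)

Suppose ε > 0. We want δ > 0 such that 0 < |x − 1| < δ implies |(-x^2 - 7x - 8) + 16| < ε.
(-x^2 - 7x - 8) + 16 = -x^2 - 7x + 8 = (x − 1)(-x - 8).
So |(-x^2 - 7x - 8) + 16| = |x − 1|·|-x - 8|.
Require δ ≤ 1. Then |x − 1| < 1 gives |x| < 2, and by the triangle inequality |-x - 8| ≤ 2 + 8 = 10.
Hence |(-x^2 - 7x - 8) + 16| ≤ 10|x − 1| < ε provided |x − 1| < ε/10.
Take δ = min(1, ε/10). Then 0 < |x − 1| < δ gives both |x − 1| < 1 and |x − 1| < ε/10, so |(-x^2 - 7x - 8) + 16| < ε.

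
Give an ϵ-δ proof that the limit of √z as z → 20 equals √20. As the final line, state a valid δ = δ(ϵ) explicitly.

δ = min(20, √20·ϵ)

Let ϵ > 0. We want δ > 0 such that 0 < |z − 20| < δ implies |√z − √20| < ϵ.
Multiplying by the conjugate, |√z − √20| = |z − 20|/(√z + √20).
Restrict δ ≤ 20 so that |z − 20| < 20 forces z > 0, and then √z + √20 > √20.
Hence |√z − √20| < |z − 20|/√20, which is < ϵ once |z − 20| < √20·ϵ.
Take δ = min(20, √20·ϵ). If 0 < |z − 20| < δ then z > 0 and |√z − √20| < |z − 20|/√20 < ϵ.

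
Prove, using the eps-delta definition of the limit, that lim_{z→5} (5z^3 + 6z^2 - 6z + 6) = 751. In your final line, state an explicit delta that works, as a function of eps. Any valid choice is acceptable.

Let eps > 0 be given. We want delta > 0 such that 0 < |z − 5| < delta implies |(5z^3 + 6z^2 - 6z + 6) − 751| < eps.
(5z^3 + 6z^2 - 6z + 6) − 751 = 5z^3 + 6z^2 - 6z - 745 = (z − 5)(5z^2 + 31z + 149).
So |(5z^3 + 6z^2 - 6z + 6) − 751| = |z − 5|·|5z^2 + 31z + 149|.
Assume first that |z − 5| < 1, so |z| < 6. Then |5z^2 + 31z + 149| ≤ 5·6^2 + 31·6 + 149 = 515.
Hence |(5z^3 + 6z^2 - 6z + 6) − 751| ≤ 515|z − 5| < eps provided |z − 5| < eps/515.
Take delta = min(1, eps/515). Then 0 < |z − 5| < delta gives both |z − 5| < 1 and |z − 5| < eps/515, so |(5z^3 + 6z^2 - 6z + 6) − 751| < eps.

delta = min(1, eps/515)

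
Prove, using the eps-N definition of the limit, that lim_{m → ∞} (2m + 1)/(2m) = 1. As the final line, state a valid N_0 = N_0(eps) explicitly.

N_0 = (1/2)/eps

Fix eps > 0. For m ≥ 1, |(2m + 1)/(2m) − 1| = |2|/(2(2m)) = 2/(2(2m)).
Since 2m ≥ 2m for m ≥ 1, this is ≤ 2/(2·2m) = (1/2)/m.
So |(2m + 1)/(2m) − 1| < eps whenever m > (1/2)/eps.
Take N_0 = (1/2)/eps. If m > N_0 then |(2m + 1)/(2m) − 1| ≤ (1/2)/m < eps.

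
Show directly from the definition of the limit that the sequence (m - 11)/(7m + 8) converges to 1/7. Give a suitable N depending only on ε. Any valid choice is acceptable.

Let ε > 0. For m ≥ 1, |(m - 11)/(7m + 8) − (1/7)| = |-85|/(7(7m + 8)) = 85/(7(7m + 8)).
Since 7m + 8 ≥ 7m for m ≥ 1, this is ≤ 85/(7·7m) = (85/49)/m.
So |(m - 11)/(7m + 8) − (1/7)| < ε whenever m > (85/49)/ε.
Take N = (85/49)/ε. If m > N then |(m - 11)/(7m + 8) − (1/7)| ≤ (85/49)/m < ε.

N = (85/49)/ε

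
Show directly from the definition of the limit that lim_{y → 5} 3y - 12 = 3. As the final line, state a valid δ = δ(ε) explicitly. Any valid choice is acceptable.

δ = ε/3

Let ε > 0. We need δ > 0 so that 0 < |y − 5| < δ implies |(3y - 12) − 3| < ε.
Since (3y - 12) − 3 = 3(y − 5), we have |(3y - 12) − 3| = 3|y − 5|.
So 3|y − 5| < ε exactly when |y − 5| < ε/3.
Choosing δ = ε/3 gives |(3y - 12) − 3| = 3|y − 5| < ε whenever |y − 5| < δ.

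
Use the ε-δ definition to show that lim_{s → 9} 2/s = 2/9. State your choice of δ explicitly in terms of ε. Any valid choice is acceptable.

δ = min(9/2, (81/4)ε)

Let ε > 0. We seek δ > 0 such that 0 < |s − 9| < δ implies |2/s − (2/9)| < ε.
|2/s − (2/9)| = 2·|9 − s|/(9·|s|) = 2|s − 9|/(9|s|).
Require δ ≤ 9/2 so that |s| > 9 − 9/2 = 9/2, hence 9|s| > 81/2.
Then |2/s − (2/9)| < 2|s − 9|/(81/2), which is < ε when |s − 9| < (81/4)ε.
Take δ = min(9/2, (81/4)ε). Then 0 < |s − 9| < δ gives both |s − 9| < 9/2 and |s − 9| < (81/4)ε, so |2/s − (2/9)| < ε.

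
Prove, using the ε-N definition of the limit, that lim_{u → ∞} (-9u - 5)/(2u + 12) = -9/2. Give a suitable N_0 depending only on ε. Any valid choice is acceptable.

N_0 = (49/2)/ε

Let ε > 0 be given. We seek N_0 > 0 such that u > N_0 implies |(-9u - 5)/(2u + 12) + 9/2| < ε.
(-9u - 5)/(2u + 12) + 9/2 = (2(-9u - 5) − (-9)(2u + 12)) / (2(2u + 12)) = 98/(2(2u + 12)).
For u > 0 we have 2u + 12 > 2u, so |(-9u - 5)/(2u + 12) + 9/2| = 98/(2(2u + 12)) < 98/(2·2u) = (49/2)/u.
Thus |(-9u - 5)/(2u + 12) + 9/2| < ε whenever u > (49/2)/ε.
Take N_0 = (49/2)/ε. If u > N_0 then |(-9u - 5)/(2u + 12) + 9/2| < (49/2)/u < ε.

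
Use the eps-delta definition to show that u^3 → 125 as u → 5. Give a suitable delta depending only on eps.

delta = min(1, eps/91)

Let eps > 0. We seek delta > 0 with 0 < |u − 5| < delta ⇒ |u^3 − 125| < eps.
Factor: u^3 − 125 = (u − 5)(u^2 + 5u + 25), so |u^3 − 125| = |u − 5|·|u^2 + 5u + 25|.
Restrict delta ≤ 1. Then |u − 5| < 1 gives |u| < 6, so by the triangle inequality |u^2 + 5u + 25| ≤ 6^2 + 5·6 + 25 = 91.
Hence |u^3 − 125| ≤ 91|u − 5|, which is < eps once |u − 5| < eps/91.
Take delta = min(1, eps/91). If 0 < |u − 5| < delta then both bounds hold and |u^3 − 125| ≤ 91|u − 5| < 91·(eps/91) = eps.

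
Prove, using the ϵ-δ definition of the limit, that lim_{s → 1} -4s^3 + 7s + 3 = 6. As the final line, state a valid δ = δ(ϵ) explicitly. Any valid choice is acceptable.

Suppose ϵ > 0. We want δ > 0 such that 0 < |s − 1| < δ implies |(-4s^3 + 7s + 3) − 6| < ϵ.
(-4s^3 + 7s + 3) − 6 = -4s^3 + 7s - 3 = (s − 1)(-4s^2 - 4s + 3).
So |(-4s^3 + 7s + 3) − 6| = |s − 1|·|-4s^2 - 4s + 3|.
Assume first that |s − 1| < 1, so |s| < 2. Then |-4s^2 - 4s + 3| ≤ 4·2^2 + 4·2 + 3 = 27.
Hence |(-4s^3 + 7s + 3) − 6| ≤ 27|s − 1| < ϵ provided |s − 1| < ϵ/27.
Take δ = min(1, ϵ/27). Then 0 < |s − 1| < δ gives both |s − 1| < 1 and |s − 1| < ϵ/27, so |(-4s^3 + 7s + 3) − 6| < ϵ.

δ = min(1, ϵ/27)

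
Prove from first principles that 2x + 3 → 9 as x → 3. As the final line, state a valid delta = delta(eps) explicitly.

Fix eps > 0. We need delta > 0 so that 0 < |x − 3| < delta implies |(2x + 3) − 9| < eps.
|(2x + 3) − 9| = |2x - 6| = 2|x − 3|.
So 2|x − 3| < eps exactly when |x − 3| < eps/2.
Take delta = eps/2. If 0 < |x − 3| < delta then |(2x + 3) − 9| = 2|x − 3| < 2·(eps/2) = eps.

delta = eps/2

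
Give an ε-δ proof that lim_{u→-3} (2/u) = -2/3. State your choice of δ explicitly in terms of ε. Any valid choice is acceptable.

δ = min(3/2, (9/4)ε)

Fix ε > 0. We seek δ > 0 such that 0 < |u + 3| < δ implies |2/u + 2/3| < ε.
|2/u + 2/3| = 2·|-3 − u|/(3·|u|) = 2|u + 3|/(3|u|).
Restrict δ ≤ 3/2. Then |u + 3| < 3/2 gives |u| > 3/2, so 3|u| > 9/2.
Then |2/u + 2/3| < 2|u + 3|/(9/2), which is < ε when |u + 3| < (9/4)ε.
Take δ = min(3/2, (9/4)ε). Then 0 < |u + 3| < δ gives both |u + 3| < 3/2 and |u + 3| < (9/4)ε, so |2/u + 2/3| < ε.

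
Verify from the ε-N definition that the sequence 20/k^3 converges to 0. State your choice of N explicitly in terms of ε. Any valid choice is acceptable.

N = (20/ε)^{1/3}

Suppose ε > 0. For k ≥ 1, |20/k^3 − 0| = 20/k^3.
20/k^3 < ε ⇔ k^3 > 20/ε ⇔ k > (20/ε)^{1/3}.
Take N = (20/ε)^{1/3}. Then k > N implies 20/k^3 < ε.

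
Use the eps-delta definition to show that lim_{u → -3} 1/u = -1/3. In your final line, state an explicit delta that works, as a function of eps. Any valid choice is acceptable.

Let eps > 0. We seek delta > 0 such that 0 < |u + 3| < delta implies |1/u + 1/3| < eps.
|1/u + 1/3| = |-3 − u|/(3·|u|) = |u + 3|/(3|u|).
Require delta ≤ 3/2 so that |u| > 3 − 3/2 = 3/2, hence 3|u| > 9/2.
Then |1/u + 1/3| < |u + 3|/(9/2), which is < eps when |u + 3| < (9/2)eps.
Take delta = min(3/2, (9/2)eps). Then 0 < |u + 3| < delta gives both |u + 3| < 3/2 and |u + 3| < (9/2)eps, so |1/u + 1/3| < eps.

delta = min(3/2, (9/2)eps)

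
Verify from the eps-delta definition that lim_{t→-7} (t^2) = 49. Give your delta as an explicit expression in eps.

Let eps > 0 be given. We seek delta > 0 with 0 < |t + 7| < delta ⇒ |t^2 − 49| < eps.
Factor: t^2 − 49 = (t + 7)(t - 7), so |t^2 − 49| = |t + 7|·|t - 7|.
Impose delta ≤ 2 so that |t| < 9; then |t - 7| ≤ 16.
Hence |t^2 − 49| ≤ 16|t + 7|, which is < eps once |t + 7| < eps/16.
Take delta = min(2, eps/16). If 0 < |t + 7| < delta then both bounds hold and |t^2 − 49| ≤ 16|t + 7| < 16·(eps/16) = eps.

delta = min(2, eps/16)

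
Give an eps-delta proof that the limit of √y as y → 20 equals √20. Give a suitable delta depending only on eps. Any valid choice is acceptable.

delta = min(20, √20·eps)

Let eps > 0. We want delta > 0 such that 0 < |y − 20| < delta implies |√y − √20| < eps.
Multiplying by the conjugate, |√y − √20| = |y − 20|/(√y + √20).
Restrict delta ≤ 20 so that |y − 20| < 20 forces y > 0, and then √y + √20 > √20.
Hence |√y − √20| < |y − 20|/√20, which is < eps once |y − 20| < √20·eps.
Take delta = min(20, √20·eps). If 0 < |y − 20| < delta then y > 0 and |√y − √20| < |y − 20|/√20 < eps.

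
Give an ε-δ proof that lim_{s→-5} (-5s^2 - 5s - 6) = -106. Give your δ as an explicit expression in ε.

δ = min(1, ε/50)

Suppose ε > 0. We want δ > 0 such that 0 < |s + 5| < δ implies |(-5s^2 - 5s - 6) + 106| < ε.
(-5s^2 - 5s - 6) + 106 = -5s^2 - 5s + 100 = (s + 5)(-5s + 20).
So |(-5s^2 - 5s - 6) + 106| = |s + 5|·|-5s + 20|.
Assume first that |s + 5| < 1, so |s| < 6. Then |-5s + 20| ≤ 5·6 + 20 = 50.
Hence |(-5s^2 - 5s - 6) + 106| ≤ 50|s + 5| < ε provided |s + 5| < ε/50.
Take δ = min(1, ε/50). Then 0 < |s + 5| < δ gives both |s + 5| < 1 and |s + 5| < ε/50, so |(-5s^2 - 5s - 6) + 106| < ε.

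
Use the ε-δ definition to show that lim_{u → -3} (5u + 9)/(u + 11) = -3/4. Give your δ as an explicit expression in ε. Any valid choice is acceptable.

δ = min(4, (16/23)ε)

Fix ε > 0. We want δ > 0 with 0 < |u + 3| < δ ⇒ |(5u + 9)/(u + 11) + 3/4| < ε.
Combining over a common denominator, (5u + 9)/(u + 11) + 3/4 = [(5u + 9)·8 − (-6)·(u + 11)] / [8·(u + 11)] = 46(u + 3) / (8(u + 11)).
So |(5u + 9)/(u + 11) + 3/4| = 46|u + 3| / (8·|u + 11|).
Require δ ≤ 4, so |u + 11| ≥ |8| − |u + 3| > 8 − 4 = 4.
Hence |(5u + 9)/(u + 11) + 3/4| < 46|u + 3|/(8·4) = (23/16)|u + 3|, which is < ε once |u + 3| < (16/23)ε.
Take δ = min(4, (16/23)ε). Then 0 < |u + 3| < δ forces both bounds, so |(5u + 9)/(u + 11) + 3/4| < ε.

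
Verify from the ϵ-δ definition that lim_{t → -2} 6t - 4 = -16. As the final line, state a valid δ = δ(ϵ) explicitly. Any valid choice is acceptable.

δ = ϵ/6

Fix ϵ > 0. We need δ > 0 so that 0 < |t + 2| < δ implies |(6t - 4) + 16| < ϵ.
|(6t - 4) + 16| = |6t + 12| = 6|t + 2|.
Thus it suffices that |t + 2| < ϵ/6.
Take δ = ϵ/6. If 0 < |t + 2| < δ then |(6t - 4) + 16| = 6|t + 2| < 6·(ϵ/6) = ϵ.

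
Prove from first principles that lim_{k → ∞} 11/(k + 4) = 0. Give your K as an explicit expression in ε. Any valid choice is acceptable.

Suppose ε > 0. For k ≥ 1, |11/(k + 4) − 0| = 11/(k + 4) ≤ 11/k.
We need 11/k < ε, i.e. k > 11/ε.
Take K = 11/ε. If k > K then |11/(k + 4)| ≤ 11/k < ε.

K = 11/ε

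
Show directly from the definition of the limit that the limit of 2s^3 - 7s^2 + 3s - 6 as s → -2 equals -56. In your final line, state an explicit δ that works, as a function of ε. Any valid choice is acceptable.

Suppose ε > 0. We want δ > 0 such that 0 < |s + 2| < δ implies |(2s^3 - 7s^2 + 3s - 6) + 56| < ε.
(2s^3 - 7s^2 + 3s - 6) + 56 = 2s^3 - 7s^2 + 3s + 50 = (s + 2)(2s^2 - 11s + 25).
So |(2s^3 - 7s^2 + 3s - 6) + 56| = |s + 2|·|2s^2 - 11s + 25|.
Require δ ≤ 1. Then |s + 2| < 1 gives |s| < 3, and by the triangle inequality |2s^2 - 11s + 25| ≤ 2·3^2 + 11·3 + 25 = 76.
Hence |(2s^3 - 7s^2 + 3s - 6) + 56| ≤ 76|s + 2| < ε provided |s + 2| < ε/76.
Take δ = min(1, ε/76). Then 0 < |s + 2| < δ gives both |s + 2| < 1 and |s + 2| < ε/76, so |(2s^3 - 7s^2 + 3s - 6) + 56| < ε.

δ = min(1, ε/76)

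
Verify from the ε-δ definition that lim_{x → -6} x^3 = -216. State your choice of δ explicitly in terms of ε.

Fix ε > 0. We seek δ > 0 with 0 < |x + 6| < δ ⇒ |x^3 + 216| < ε.
Factor: x^3 + 216 = (x + 6)(x^2 - 6x + 36), so |x^3 + 216| = |x + 6|·|x^2 - 6x + 36|.
Impose δ ≤ 1 so that |x| < 7; then |x^2 - 6x + 36| ≤ 127.
Hence |x^3 + 216| ≤ 127|x + 6|, which is < ε once |x + 6| < ε/127.
Take δ = min(1, ε/127). If 0 < |x + 6| < δ then both bounds hold and |x^3 + 216| ≤ 127|x + 6| < 127·(ε/127) = ε.

δ = min(1, ε/127)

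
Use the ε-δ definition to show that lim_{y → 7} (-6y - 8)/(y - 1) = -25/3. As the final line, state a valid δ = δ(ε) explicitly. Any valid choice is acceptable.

δ = min(3, (9/7)ε)

Let ε > 0 be given. We want δ > 0 with 0 < |y − 7| < δ ⇒ |(-6y - 8)/(y - 1) + 25/3| < ε.
Combining over a common denominator, (-6y - 8)/(y - 1) + 25/3 = [(-6y - 8)·6 − (-50)·(y - 1)] / [6·(y - 1)] = 14(y − 7) / (6(y - 1)).
So |(-6y - 8)/(y - 1) + 25/3| = 14|y − 7| / (6·|y − 1|).
Restrict δ ≤ 3. Then |y − 7| < 3 gives |y − 1| = |(y − 7) + 6| ≥ 6 − 3 = 3.
Hence |(-6y - 8)/(y - 1) + 25/3| < 14|y − 7|/(6·3) = (7/9)|y − 7|, which is < ε once |y − 7| < (9/7)ε.
Take δ = min(3, (9/7)ε). Then 0 < |y − 7| < δ forces both bounds, so |(-6y - 8)/(y - 1) + 25/3| < ε.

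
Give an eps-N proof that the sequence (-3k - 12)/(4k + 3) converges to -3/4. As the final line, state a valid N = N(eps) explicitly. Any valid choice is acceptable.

Let eps > 0. For k ≥ 1, |(-3k - 12)/(4k + 3) + 3/4| = |-39|/(4(4k + 3)) = 39/(4(4k + 3)).
Since 4k + 3 ≥ 4k for k ≥ 1, this is ≤ 39/(4·4k) = (39/16)/k.
So |(-3k - 12)/(4k + 3) + 3/4| < eps whenever k > (39/16)/eps.
Take N = (39/16)/eps. If k > N then |(-3k - 12)/(4k + 3) + 3/4| ≤ (39/16)/k < eps.

N = (39/16)/eps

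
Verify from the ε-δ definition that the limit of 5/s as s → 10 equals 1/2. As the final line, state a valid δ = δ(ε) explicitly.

Suppose ε > 0. We seek δ > 0 such that 0 < |s − 10| < δ implies |5/s − (1/2)| < ε.
|5/s − (1/2)| = 5·|10 − s|/(10·|s|) = 5|s − 10|/(10|s|).
Restrict δ ≤ 5. Then |s − 10| < 5 gives |s| > 5, so 10|s| > 50.
Then |5/s − (1/2)| < 5|s − 10|/50, which is < ε when |s − 10| < 10ε.
Take δ = min(5, 10ε). Then 0 < |s − 10| < δ gives both |s − 10| < 5 and |s − 10| < 10ε, so |5/s − (1/2)| < ε.

δ = min(5, 10ε)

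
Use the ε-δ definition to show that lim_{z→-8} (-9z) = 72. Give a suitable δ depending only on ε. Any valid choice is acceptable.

δ = ε/9

Suppose ε > 0. We need δ > 0 so that 0 < |z + 8| < δ implies |(-9z) − 72| < ε.
|(-9z) − 72| = |-9z - 72| = 9|z + 8|.
Thus it suffices that |z + 8| < ε/9.
Choosing δ = ε/9 gives |(-9z) − 72| = 9|z + 8| < ε whenever |z + 8| < δ.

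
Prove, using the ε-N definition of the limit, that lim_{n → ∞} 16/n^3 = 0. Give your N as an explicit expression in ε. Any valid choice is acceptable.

Fix ε > 0. For n ≥ 1, |16/n^3 − 0| = 16/n^3.
16/n^3 < ε ⇔ n^3 > 16/ε ⇔ n > (16/ε)^{1/3}.
Take N = (16/ε)^{1/3}. Then n > N implies 16/n^3 < ε.

N = (16/ε)^{1/3}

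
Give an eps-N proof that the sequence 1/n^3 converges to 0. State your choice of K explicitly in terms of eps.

Let eps > 0. For n ≥ 1, |1/n^3 − 0| = 1/n^3.
1/n^3 < eps ⇔ n^3 > 1/eps ⇔ n > (1/eps)^{1/3}.
Take K = (1/eps)^{1/3}. Then n > K implies 1/n^3 < eps.

K = (1/eps)^{1/3}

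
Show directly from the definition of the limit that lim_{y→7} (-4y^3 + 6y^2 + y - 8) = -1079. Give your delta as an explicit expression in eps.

delta = min(1, eps/585)

Let eps > 0. We want delta > 0 such that 0 < |y − 7| < delta implies |(-4y^3 + 6y^2 + y - 8) + 1079| < eps.
(-4y^3 + 6y^2 + y - 8) + 1079 = -4y^3 + 6y^2 + y + 1071 = (y − 7)(-4y^2 - 22y - 153).
So |(-4y^3 + 6y^2 + y - 8) + 1079| = |y − 7|·|-4y^2 - 22y - 153|.
Assume first that |y − 7| < 1, so |y| < 8. Then |-4y^2 - 22y - 153| ≤ 4·8^2 + 22·8 + 153 = 585.
Hence |(-4y^3 + 6y^2 + y - 8) + 1079| ≤ 585|y − 7| < eps provided |y − 7| < eps/585.
Choosing delta = min(1, eps/585) ensures both conditions, hence |(-4y^3 + 6y^2 + y - 8) + 1079| < eps.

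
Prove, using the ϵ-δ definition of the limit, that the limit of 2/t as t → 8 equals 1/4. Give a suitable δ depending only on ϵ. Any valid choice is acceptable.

δ = min(4, 16ϵ)

Suppose ϵ > 0. We seek δ > 0 such that 0 < |t − 8| < δ implies |2/t − (1/4)| < ϵ.
|2/t − (1/4)| = 2·|8 − t|/(8·|t|) = 2|t − 8|/(8|t|).
Restrict δ ≤ 4. Then |t − 8| < 4 gives |t| > 4, so 8|t| > 32.
Then |2/t − (1/4)| < 2|t − 8|/32, which is < ϵ when |t − 8| < 16ϵ.
Take δ = min(4, 16ϵ). Then 0 < |t − 8| < δ gives both |t − 8| < 4 and |t − 8| < 16ϵ, so |2/t − (1/4)| < ϵ.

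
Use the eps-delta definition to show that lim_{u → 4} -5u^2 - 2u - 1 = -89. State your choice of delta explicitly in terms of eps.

Let eps > 0 be given. We want delta > 0 such that 0 < |u − 4| < delta implies |(-5u^2 - 2u - 1) + 89| < eps.
(-5u^2 - 2u - 1) + 89 = -5u^2 - 2u + 88 = (u − 4)(-5u - 22).
So |(-5u^2 - 2u - 1) + 89| = |u − 4|·|-5u - 22|.
Require delta ≤ 1. Then |u − 4| < 1 gives |u| < 5, and by the triangle inequality |-5u - 22| ≤ 5·5 + 22 = 47.
Hence |(-5u^2 - 2u - 1) + 89| ≤ 47|u − 4| < eps provided |u − 4| < eps/47.
Take delta = min(1, eps/47). Then 0 < |u − 4| < delta gives both |u − 4| < 1 and |u − 4| < eps/47, so |(-5u^2 - 2u - 1) + 89| < eps.

delta = min(1, eps/47)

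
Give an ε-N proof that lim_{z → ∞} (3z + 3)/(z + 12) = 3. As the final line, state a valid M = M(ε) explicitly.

Let ε > 0. We seek M > 0 such that z > M implies |(3z + 3)/(z + 12) − 3| < ε.
(3z + 3)/(z + 12) − 3 = ((3z + 3) − 3(z + 12)) / ((z + 12)) = -33/((z + 12)).
For z > 0 we have z + 12 > z, so |(3z + 3)/(z + 12) − 3| = 33/((z + 12)) < 33/(z) = 33/z.
Thus |(3z + 3)/(z + 12) − 3| < ε whenever z > 33/ε.
Take M = 33/ε. If z > M then |(3z + 3)/(z + 12) − 3| < 33/z < ε.

M = 33/ε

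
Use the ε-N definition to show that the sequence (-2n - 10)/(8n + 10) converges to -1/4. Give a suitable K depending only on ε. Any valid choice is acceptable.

K = (15/16)/ε

Fix ε > 0. For n ≥ 1, |(-2n - 10)/(8n + 10) + 1/4| = |-60|/(8(8n + 10)) = 60/(8(8n + 10)).
Since 8n + 10 ≥ 8n for n ≥ 1, this is ≤ 60/(8·8n) = (15/16)/n.
So |(-2n - 10)/(8n + 10) + 1/4| < ε whenever n > (15/16)/ε.
Take K = (15/16)/ε. If n > K then |(-2n - 10)/(8n + 10) + 1/4| ≤ (15/16)/n < ε.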